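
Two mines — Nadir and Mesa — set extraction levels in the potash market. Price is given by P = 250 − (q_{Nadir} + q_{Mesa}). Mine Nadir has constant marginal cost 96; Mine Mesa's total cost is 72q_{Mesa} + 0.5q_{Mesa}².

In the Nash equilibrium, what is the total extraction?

97.2

Mine Nadir's profit: π = q_{Nadir}(250 − (q_{Nadir} + q_{Mesa})) − 96q_{Nadir}.
∂π/∂q_{Nadir} = 154 − 2q_{Nadir} − q_{Mesa} = 0, so q_{Nadir} = 77 − 0.5q_{Mesa}.
For Mesa: ∂π/∂q_{Mesa} = 178 − 3q_{Mesa} − q_{Nadir} = 0 ⇒ q_{Mesa} = 178/3 − (1/3)q_{Nadir}.
Solving the two reaction functions simultaneously: (1 − (−0.5)(−1/3))q_{Nadir} = 77 − 0.5·(178/3), so (5/6)q_{Nadir} = 142/3 and q_{Nadir} = 56.8.
Then q_{Mesa} = 178/3 − (1/3)·56.8 = 40.4.
Total extraction: 56.8 + 40.4 = 97.2.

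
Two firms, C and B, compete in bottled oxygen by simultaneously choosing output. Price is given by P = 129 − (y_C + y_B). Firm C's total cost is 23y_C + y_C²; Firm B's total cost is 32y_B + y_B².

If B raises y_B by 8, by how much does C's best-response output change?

-2

Firm C's profit: π = y_C(129 − (y_C + y_B)) − 23y_C − y_C².
∂π/∂y_C = 106 − 4y_C − y_B = 0, so y_C = 26.5 − 0.25y_B.
The reaction-function slope is −0.25, so an 8-unit rise in y_B moves y_C by −0.25 × 8 = −2. C's best response falls — the actions are strategic substitutes.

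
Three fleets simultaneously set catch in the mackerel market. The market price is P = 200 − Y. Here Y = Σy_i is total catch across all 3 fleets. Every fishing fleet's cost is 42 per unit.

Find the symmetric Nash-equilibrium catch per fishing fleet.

39.5

A representative fishing fleet's profit is π_i = y_i(200 − Y) − 42y_i, with Y = y_i + Σ_{j≠i} y_j.
First-order condition: 158 − 2y_i − Σ_{j≠i} y_j = 0.
With identical fishing fleets, set every y_j = y: then 158 − 2y − 2y = 0, i.e. y = 158/4 = 39.5.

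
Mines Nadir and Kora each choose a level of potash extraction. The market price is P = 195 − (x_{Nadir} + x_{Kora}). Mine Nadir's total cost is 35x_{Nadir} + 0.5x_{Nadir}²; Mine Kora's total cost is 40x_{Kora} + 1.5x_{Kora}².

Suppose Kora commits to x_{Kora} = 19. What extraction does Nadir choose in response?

47

Mine Nadir's profit: π = x_{Nadir}(195 − (x_{Nadir} + x_{Kora})) − 35x_{Nadir} − 0.5x_{Nadir}².
∂π/∂x_{Nadir} = 160 − 3x_{Nadir} − x_{Kora} = 0, so x_{Nadir} = 160/3 − (1/3)x_{Kora}.
At x_{Kora} = 19: x_{Nadir} = 160/3 − (1/3)·19 = 47.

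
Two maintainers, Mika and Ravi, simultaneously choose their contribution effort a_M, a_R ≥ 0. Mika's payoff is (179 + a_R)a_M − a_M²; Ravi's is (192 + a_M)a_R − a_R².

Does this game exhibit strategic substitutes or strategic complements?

strategic complements

Expanding Mika's payoff: 179a_M + a_Ra_M − a_M².
∂π/∂a_M = 179 + a_R − 2a_M = 0, so a_M = 89.5 + 0.5a_R.
The best-response slope da_M/da_R = 0.5 > 0: the reaction function is upward-sloping, so the choices are strategic complements.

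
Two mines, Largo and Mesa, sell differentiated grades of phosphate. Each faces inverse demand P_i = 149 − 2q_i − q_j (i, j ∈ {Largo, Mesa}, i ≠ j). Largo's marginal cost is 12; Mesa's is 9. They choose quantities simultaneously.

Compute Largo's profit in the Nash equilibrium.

1479.68

Mine Largo's profit: π = q_{Largo}(149 − 2q_{Largo} − q_{Mesa}) − 12q_{Largo}.
∂π/∂q_{Largo} = 137 − 4q_{Largo} − q_{Mesa} = 0 ⇒ q_{Largo} = 34.25 − 0.25q_{Mesa}.
Similarly q_{Mesa} = 35 − 0.25q_{Largo}.
Substituting the second reaction function into the first: q_{Largo} = 34.25 − 0.25(35 − 0.25q_{Largo}), which gives 0.9375q_{Largo} = 25.5 ⇒ q_{Largo} = 27.2.
Then q_{Mesa} = 35 − 0.25·27.2 = 28.2.
P_{Largo} = 149 − 2·27.2 − 28.2 = 66.4.
Profit = (66.4 − 12)·27.2 = 1479.68.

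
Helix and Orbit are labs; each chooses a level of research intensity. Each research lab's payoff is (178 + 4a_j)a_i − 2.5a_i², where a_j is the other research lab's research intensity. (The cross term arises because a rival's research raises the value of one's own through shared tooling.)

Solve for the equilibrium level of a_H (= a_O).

178

Helix's payoff is (178 + 4a_O)a_H − 2.5a_H².
∂π/∂a_H = 178 + 4a_O − 5a_H = 0, so a_H = 35.6 + 0.8a_O.
Setting a_H = a_O in the reaction function: a_H = 35.6 + 0.8a_H, so a_H = 35.6 / 0.2 = 178.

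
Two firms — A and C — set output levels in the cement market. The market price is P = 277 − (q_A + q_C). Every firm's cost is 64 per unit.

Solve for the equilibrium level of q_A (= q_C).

71

Firm A's profit: π = q_A(277 − (q_A + q_C)) − 64q_A.
∂π/∂q_A = 213 − 2q_A − q_C = 0, so q_A = 106.5 − 0.5q_C.
Setting q_A = q_C in the reaction function: q_A = 106.5 − 0.5q_A, so q_A = 106.5 / 1.5 = 71.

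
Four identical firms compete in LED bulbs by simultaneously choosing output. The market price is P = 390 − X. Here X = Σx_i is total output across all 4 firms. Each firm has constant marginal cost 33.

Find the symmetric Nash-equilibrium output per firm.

71.4

A representative firm's profit is π_i = x_i(390 − X) − 33x_i, with X = x_i + Σ_{j≠i} x_j.
First-order condition: 357 − 2x_i − Σ_{j≠i} x_j = 0.
Imposing symmetry (x_j = x for all j) turns Σ_{j≠i} x_j into 3x, so 357 = 5x and x = 71.4.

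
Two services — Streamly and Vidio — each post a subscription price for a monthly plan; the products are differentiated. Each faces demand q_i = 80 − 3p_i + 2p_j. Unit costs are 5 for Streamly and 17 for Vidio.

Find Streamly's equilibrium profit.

Streamly's profit: π = (p_{Streamly} − 5)(80 − 3p_{Streamly} + 2p_{Vidio}).
∂π/∂p_{Streamly} = 95 − 6p_{Streamly} + 2p_{Vidio} = 0 ⇒ p_{Streamly} = 95/6 + (1/3)p_{Vidio}.
Similarly p_{Vidio} = 131/6 + (1/3)p_{Streamly}.
Substituting the second reaction function into the first: p_{Streamly} = 95/6 + (1/3)(131/6 + (1/3)p_{Streamly}), which gives (8/9)p_{Streamly} = 208/9 ⇒ p_{Streamly} = 26.
Then p_{Vidio} = 131/6 + (1/3)·26 = 30.5.
q_{Streamly} = 80 − 3·26 + 2·30.5 = 63.
Profit = (26 − 5)·63 = 1323.

1323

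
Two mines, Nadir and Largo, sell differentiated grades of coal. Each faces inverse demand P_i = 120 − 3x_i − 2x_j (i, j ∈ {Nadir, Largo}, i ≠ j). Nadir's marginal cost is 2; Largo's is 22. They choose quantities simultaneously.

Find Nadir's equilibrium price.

Mine Nadir's profit: π = x_{Nadir}(120 − 3x_{Nadir} − 2x_{Largo}) − 2x_{Nadir}.
∂π/∂x_{Nadir} = 118 − 6x_{Nadir} − 2x_{Largo} = 0 ⇒ x_{Nadir} = 59/3 − (1/3)x_{Largo}.
Similarly x_{Largo} = 49/3 − (1/3)x_{Nadir}.
Substituting the second reaction function into the first: x_{Nadir} = 59/3 − (1/3)(49/3 − (1/3)x_{Nadir}), which gives (8/9)x_{Nadir} = 128/9 ⇒ x_{Nadir} = 16.
Then x_{Largo} = 49/3 − (1/3)·16 = 11.
P_{Nadir} = 120 − 3·16 − 2·11 = 50.

50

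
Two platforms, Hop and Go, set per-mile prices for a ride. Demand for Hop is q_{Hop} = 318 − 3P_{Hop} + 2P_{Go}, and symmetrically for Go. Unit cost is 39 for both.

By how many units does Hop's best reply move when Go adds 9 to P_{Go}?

3

Hop's profit: π = (P_{Hop} − 39)(318 − 3P_{Hop} + 2P_{Go}).
∂π/∂P_{Hop} = 435 − 6P_{Hop} + 2P_{Go} = 0 ⇒ P_{Hop} = 72.5 + (1/3)P_{Go}.
The reaction-function slope is 1/3, so a 9-unit rise in P_{Go} moves P_{Hop} by 1/3 × 9 = 3. Hop's best response rises — the actions are strategic complements.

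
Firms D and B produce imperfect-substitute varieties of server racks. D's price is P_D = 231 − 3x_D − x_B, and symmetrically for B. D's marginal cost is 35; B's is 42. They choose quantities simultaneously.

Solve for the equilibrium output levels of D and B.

Firm D's profit: π = x_D(231 − 3x_D − x_B) − 35x_D.
∂π/∂x_D = 196 − 6x_D − x_B = 0 ⇒ x_D = 98/3 − (1/6)x_B.
Similarly x_B = 31.5 − (1/6)x_D.
Solving the two reaction functions simultaneously: (1 − (−1/6)(−1/6))x_D = 98/3 − (1/6)·31.5, so (35/36)x_D = 329/12 and x_D = 28.2.
Then x_B = 31.5 − (1/6)·28.2 = 26.8.

28.2, 26.8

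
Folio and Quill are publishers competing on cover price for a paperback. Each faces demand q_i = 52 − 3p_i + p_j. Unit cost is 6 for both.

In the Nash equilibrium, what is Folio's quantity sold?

24

Folio's profit: π = (p_{Folio} − 6)(52 − 3p_{Folio} + p_{Quill}).
∂π/∂p_{Folio} = 70 − 6p_{Folio} + p_{Quill} = 0 ⇒ p_{Folio} = 35/3 + (1/6)p_{Quill}.
By symmetry p_{Quill} = p_{Folio}; substituting into the reaction function, (5/6)p_{Folio} = 35/3 and p_{Folio} = 14.
q_{Folio} = 52 − 3·14 + 14 = 24.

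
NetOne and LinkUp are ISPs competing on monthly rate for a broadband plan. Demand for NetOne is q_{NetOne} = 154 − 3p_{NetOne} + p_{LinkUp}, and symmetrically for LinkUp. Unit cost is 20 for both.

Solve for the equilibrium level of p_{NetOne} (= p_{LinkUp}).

NetOne's profit: π = (p_{NetOne} − 20)(154 − 3p_{NetOne} + p_{LinkUp}).
∂π/∂p_{NetOne} = 214 − 6p_{NetOne} + p_{LinkUp} = 0 ⇒ p_{NetOne} = 107/3 + (1/6)p_{LinkUp}.
By symmetry p_{LinkUp} = p_{NetOne}; substituting into the reaction function, (5/6)p_{NetOne} = 107/3 and p_{NetOne} = 42.8.

42.8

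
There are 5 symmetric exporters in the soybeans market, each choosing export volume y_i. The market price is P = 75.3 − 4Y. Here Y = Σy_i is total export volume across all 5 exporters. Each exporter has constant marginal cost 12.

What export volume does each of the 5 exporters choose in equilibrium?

2.6375

A representative exporter's profit is π_i = y_i(75.3 − 4Y) − 12y_i, with Y = y_i + Σ_{j≠i} y_j.
First-order condition: 63.3 − 8y_i − 4Σ_{j≠i} y_j = 0.
With identical exporters, set every y_j = y: then 63.3 − 8y − 16y = 0, i.e. y = 63.3/24 = 2.6375.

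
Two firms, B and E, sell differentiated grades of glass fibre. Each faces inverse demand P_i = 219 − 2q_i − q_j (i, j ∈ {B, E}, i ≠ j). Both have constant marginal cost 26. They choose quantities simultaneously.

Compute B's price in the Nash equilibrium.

103.2

Firm B's profit: π = q_B(219 − 2q_B − q_E) − 26q_B.
∂π/∂q_B = 193 − 4q_B − q_E = 0 ⇒ q_B = 48.25 − 0.25q_E.
The game is symmetric, so in equilibrium q_E = q_B: the reaction function gives 1.25q_B = 48.25, hence q_B = 38.6.
P_B = 219 − 2·38.6 − 38.6 = 103.2.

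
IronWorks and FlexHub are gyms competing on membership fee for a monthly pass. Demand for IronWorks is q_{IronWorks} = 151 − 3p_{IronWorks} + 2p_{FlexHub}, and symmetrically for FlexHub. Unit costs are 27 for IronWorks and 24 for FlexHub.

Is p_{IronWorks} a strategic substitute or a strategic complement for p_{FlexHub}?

strategic complements

IronWorks's profit: π = (p_{IronWorks} − 27)(151 − 3p_{IronWorks} + 2p_{FlexHub}).
∂π/∂p_{IronWorks} = 232 − 6p_{IronWorks} + 2p_{FlexHub} = 0 ⇒ p_{IronWorks} = 116/3 + (1/3)p_{FlexHub}.
The best-response slope dp_{IronWorks}/dp_{FlexHub} = 1/3 > 0: the reaction function is upward-sloping, so the choices are strategic complements.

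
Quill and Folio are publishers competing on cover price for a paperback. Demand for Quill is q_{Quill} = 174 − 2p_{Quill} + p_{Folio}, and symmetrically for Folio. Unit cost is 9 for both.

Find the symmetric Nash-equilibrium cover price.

Quill's profit: π = (p_{Quill} − 9)(174 − 2p_{Quill} + p_{Folio}).
∂π/∂p_{Quill} = 192 − 4p_{Quill} + p_{Folio} = 0 ⇒ p_{Quill} = 48 + 0.25p_{Folio}.
The game is symmetric, so in equilibrium p_{Folio} = p_{Quill}: the reaction function gives 0.75p_{Quill} = 48, hence p_{Quill} = 64.

64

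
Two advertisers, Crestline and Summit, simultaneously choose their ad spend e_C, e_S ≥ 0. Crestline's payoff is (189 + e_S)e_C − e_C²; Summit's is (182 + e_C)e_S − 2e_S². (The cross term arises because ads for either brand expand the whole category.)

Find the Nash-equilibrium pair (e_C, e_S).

Expanding Crestline's payoff: 189e_C + e_Se_C − e_C².
∂π/∂e_C = 189 + e_S − 2e_C = 0, so e_C = 94.5 + 0.5e_S.
Likewise for Summit: e_S = 45.5 + 0.25e_C.
Substituting the second reaction function into the first: e_C = 94.5 + 0.5(45.5 + 0.25e_C), which gives 0.875e_C = 117.25 ⇒ e_C = 134.
Then e_S = 45.5 + 0.25·134 = 79.

134, 79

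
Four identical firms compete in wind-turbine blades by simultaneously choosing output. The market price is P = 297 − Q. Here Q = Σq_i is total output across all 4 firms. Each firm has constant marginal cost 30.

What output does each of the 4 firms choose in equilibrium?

A representative firm's profit is π_i = q_i(297 − Q) − 30q_i, with Q = q_i + Σ_{j≠i} q_j.
First-order condition: 267 − 2q_i − Σ_{j≠i} q_j = 0.
In a symmetric equilibrium every firm chooses the same q, so Σ_{j≠i} q_j = 3q. The condition becomes 267 − 5q = 0, giving q = 267/5 = 53.4.

53.4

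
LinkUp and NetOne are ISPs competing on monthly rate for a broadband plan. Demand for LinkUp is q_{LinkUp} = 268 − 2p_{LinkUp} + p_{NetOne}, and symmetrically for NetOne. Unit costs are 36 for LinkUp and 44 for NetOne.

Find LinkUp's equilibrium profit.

LinkUp's profit: π = (p_{LinkUp} − 36)(268 − 2p_{LinkUp} + p_{NetOne}).
∂π/∂p_{LinkUp} = 340 − 4p_{LinkUp} + p_{NetOne} = 0 ⇒ p_{LinkUp} = 85 + 0.25p_{NetOne}.
Similarly p_{NetOne} = 89 + 0.25p_{LinkUp}.
Solving the two reaction functions simultaneously: (1 − (0.25)(0.25))p_{LinkUp} = 85 + 0.25·89, so 0.9375p_{LinkUp} = 107.25 and p_{LinkUp} = 114.4.
Then p_{NetOne} = 89 + 0.25·114.4 = 117.6.
q_{LinkUp} = 268 − 2·114.4 + 117.6 = 156.8.
Profit = (114.4 − 36)·156.8 = 12293.12.

12293.12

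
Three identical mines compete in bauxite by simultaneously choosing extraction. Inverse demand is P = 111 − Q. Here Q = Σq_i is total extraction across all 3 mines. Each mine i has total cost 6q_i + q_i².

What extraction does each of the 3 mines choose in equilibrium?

17.5

A representative mine's profit is π_i = q_i(111 − Q) − 6q_i − q_i², with Q = q_i + Σ_{j≠i} q_j.
First-order condition: 105 − 4q_i − Σ_{j≠i} q_j = 0.
In a symmetric equilibrium every mine chooses the same q, so Σ_{j≠i} q_j = 2q. The condition becomes 105 − 6q = 0, giving q = 105/6 = 17.5.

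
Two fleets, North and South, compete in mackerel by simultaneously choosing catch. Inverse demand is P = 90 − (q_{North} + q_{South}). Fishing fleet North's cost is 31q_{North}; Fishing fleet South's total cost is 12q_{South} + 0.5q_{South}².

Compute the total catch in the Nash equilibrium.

39.2

Fishing fleet North's profit: π = q_{North}(90 − (q_{North} + q_{South})) − 31q_{North}.
∂π/∂q_{North} = 59 − 2q_{North} − q_{South} = 0, so q_{North} = 29.5 − 0.5q_{South}.
For South: ∂π/∂q_{South} = 78 − 3q_{South} − q_{North} = 0 ⇒ q_{South} = 26 − (1/3)q_{North}.
Plugging q_{South} into North's best response: q_{North} = 29.5 − 0.5(26 − (1/3)q_{North}) ⇒ (5/6)q_{North} = 16.5, so q_{North} = 19.8.
Then q_{South} = 26 − (1/3)·19.8 = 19.4.
Total catch: 19.8 + 19.4 = 39.2.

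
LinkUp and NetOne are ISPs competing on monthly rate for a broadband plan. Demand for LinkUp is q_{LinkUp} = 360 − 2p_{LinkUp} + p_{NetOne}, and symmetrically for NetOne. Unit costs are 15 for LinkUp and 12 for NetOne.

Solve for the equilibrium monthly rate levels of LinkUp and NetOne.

LinkUp's profit: π = (p_{LinkUp} − 15)(360 − 2p_{LinkUp} + p_{NetOne}).
∂π/∂p_{LinkUp} = 390 − 4p_{LinkUp} + p_{NetOne} = 0 ⇒ p_{LinkUp} = 97.5 + 0.25p_{NetOne}.
Similarly p_{NetOne} = 96 + 0.25p_{LinkUp}.
Substituting the second reaction function into the first: p_{LinkUp} = 97.5 + 0.25(96 + 0.25p_{LinkUp}), which gives 0.9375p_{LinkUp} = 121.5 ⇒ p_{LinkUp} = 129.6.
Then p_{NetOne} = 96 + 0.25·129.6 = 128.4.

129.6, 128.4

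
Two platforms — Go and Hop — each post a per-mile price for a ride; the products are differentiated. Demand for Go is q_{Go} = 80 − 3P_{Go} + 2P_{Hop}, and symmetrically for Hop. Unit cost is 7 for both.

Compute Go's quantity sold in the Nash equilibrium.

Go's profit: π = (P_{Go} − 7)(80 − 3P_{Go} + 2P_{Hop}).
∂π/∂P_{Go} = 101 − 6P_{Go} + 2P_{Hop} = 0 ⇒ P_{Go} = 101/6 + (1/3)P_{Hop}.
The game is symmetric, so in equilibrium P_{Hop} = P_{Go}: the reaction function gives (2/3)P_{Go} = 101/6, hence P_{Go} = 25.25.
q_{Go} = 80 − 3·25.25 + 2·25.25 = 54.75.

54.75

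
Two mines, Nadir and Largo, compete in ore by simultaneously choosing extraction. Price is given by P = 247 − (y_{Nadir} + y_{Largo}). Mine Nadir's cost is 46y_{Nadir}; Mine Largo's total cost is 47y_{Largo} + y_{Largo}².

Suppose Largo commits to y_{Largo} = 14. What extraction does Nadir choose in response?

Mine Nadir's profit: π = y_{Nadir}(247 − (y_{Nadir} + y_{Largo})) − 46y_{Nadir}.
∂π/∂y_{Nadir} = 201 − 2y_{Nadir} − y_{Largo} = 0, so y_{Nadir} = 100.5 − 0.5y_{Largo}.
At y_{Largo} = 14: y_{Nadir} = 100.5 − 0.5·14 = 93.5.

93.5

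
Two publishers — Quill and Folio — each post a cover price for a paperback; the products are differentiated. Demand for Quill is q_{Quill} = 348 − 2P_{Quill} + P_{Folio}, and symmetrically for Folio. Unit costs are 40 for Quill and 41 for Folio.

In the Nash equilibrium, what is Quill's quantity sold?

205.6

Quill's profit: π = (P_{Quill} − 40)(348 − 2P_{Quill} + P_{Folio}).
∂π/∂P_{Quill} = 428 − 4P_{Quill} + P_{Folio} = 0 ⇒ P_{Quill} = 107 + 0.25P_{Folio}.
Similarly P_{Folio} = 107.5 + 0.25P_{Quill}.
Plugging P_{Folio} into Quill's best response: P_{Quill} = 107 + 0.25(107.5 + 0.25P_{Quill}) ⇒ 0.9375P_{Quill} = 133.875, so P_{Quill} = 142.8.
Then P_{Folio} = 107.5 + 0.25·142.8 = 143.2.
q_{Quill} = 348 − 2·142.8 + 143.2 = 205.6.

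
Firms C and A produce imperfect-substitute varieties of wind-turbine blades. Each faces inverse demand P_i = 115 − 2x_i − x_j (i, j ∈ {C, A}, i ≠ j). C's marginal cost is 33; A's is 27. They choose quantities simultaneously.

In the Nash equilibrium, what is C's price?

Firm C's profit: π = x_C(115 − 2x_C − x_A) − 33x_C.
∂π/∂x_C = 82 − 4x_C − x_A = 0 ⇒ x_C = 20.5 − 0.25x_A.
Similarly x_A = 22 − 0.25x_C.
Substituting the second reaction function into the first: x_C = 20.5 − 0.25(22 − 0.25x_C), which gives 0.9375x_C = 15 ⇒ x_C = 16.
Then x_A = 22 − 0.25·16 = 18.
P_C = 115 − 2·16 − 18 = 65.

65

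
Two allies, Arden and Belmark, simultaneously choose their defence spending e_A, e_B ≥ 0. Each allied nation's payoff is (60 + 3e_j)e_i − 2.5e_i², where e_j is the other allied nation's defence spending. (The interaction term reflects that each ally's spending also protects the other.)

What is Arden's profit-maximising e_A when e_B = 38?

Arden's payoff is (60 + 3e_B)e_A − 2.5e_A².
∂π/∂e_A = 60 + 3e_B − 5e_A = 0, so e_A = 12 + 0.6e_B.
At e_B = 38: e_A = 12 + 0.6·38 = 34.8.

34.8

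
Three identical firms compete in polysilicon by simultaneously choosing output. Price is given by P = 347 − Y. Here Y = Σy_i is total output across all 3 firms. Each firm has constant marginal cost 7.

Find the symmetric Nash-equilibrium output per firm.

A representative firm's profit is π_i = y_i(347 − Y) − 7y_i, with Y = y_i + Σ_{j≠i} y_j.
First-order condition: 340 − 2y_i − Σ_{j≠i} y_j = 0.
Imposing symmetry (y_j = y for all j) turns Σ_{j≠i} y_j into 2y, so 340 = 4y and y = 85.

85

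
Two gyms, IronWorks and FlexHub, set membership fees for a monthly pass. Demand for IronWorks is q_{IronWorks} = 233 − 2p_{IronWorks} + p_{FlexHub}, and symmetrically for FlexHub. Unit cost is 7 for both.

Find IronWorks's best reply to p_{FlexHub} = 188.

IronWorks's profit: π = (p_{IronWorks} − 7)(233 − 2p_{IronWorks} + p_{FlexHub}).
∂π/∂p_{IronWorks} = 247 − 4p_{IronWorks} + p_{FlexHub} = 0 ⇒ p_{IronWorks} = 61.75 + 0.25p_{FlexHub}.
At p_{FlexHub} = 188: p_{IronWorks} = 61.75 + 0.25·188 = 108.75.

108.75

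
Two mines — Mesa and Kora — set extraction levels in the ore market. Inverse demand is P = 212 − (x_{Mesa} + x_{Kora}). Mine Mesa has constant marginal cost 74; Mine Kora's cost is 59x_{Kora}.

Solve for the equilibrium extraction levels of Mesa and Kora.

41, 56

Mine Mesa's profit: π = x_{Mesa}(212 − (x_{Mesa} + x_{Kora})) − 74x_{Mesa}.
∂π/∂x_{Mesa} = 138 − 2x_{Mesa} − x_{Kora} = 0, so x_{Mesa} = 69 − 0.5x_{Kora}.
By the same steps for Kora: x_{Kora} = 76.5 − 0.5x_{Mesa}.
Plugging x_{Kora} into Mesa's best response: x_{Mesa} = 69 − 0.5(76.5 − 0.5x_{Mesa}) ⇒ 0.75x_{Mesa} = 30.75, so x_{Mesa} = 41.
Then x_{Kora} = 76.5 − 0.5·41 = 56.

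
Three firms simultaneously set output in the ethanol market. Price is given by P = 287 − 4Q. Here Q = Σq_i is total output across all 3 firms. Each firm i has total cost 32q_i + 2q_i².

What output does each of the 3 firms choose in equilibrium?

A representative firm's profit is π_i = q_i(287 − 4Q) − 32q_i − 2q_i², with Q = q_i + Σ_{j≠i} q_j.
First-order condition: 255 − 12q_i − 4Σ_{j≠i} q_j = 0.
With identical firms, set every q_j = q: then 255 − 12q − 8q = 0, i.e. q = 255/20 = 12.75.

12.75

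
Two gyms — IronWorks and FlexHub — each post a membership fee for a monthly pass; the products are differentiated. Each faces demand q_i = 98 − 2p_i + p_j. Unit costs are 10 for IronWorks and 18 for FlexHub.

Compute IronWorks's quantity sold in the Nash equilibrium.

IronWorks's profit: π = (p_{IronWorks} − 10)(98 − 2p_{IronWorks} + p_{FlexHub}).
∂π/∂p_{IronWorks} = 118 − 4p_{IronWorks} + p_{FlexHub} = 0 ⇒ p_{IronWorks} = 29.5 + 0.25p_{FlexHub}.
Similarly p_{FlexHub} = 33.5 + 0.25p_{IronWorks}.
Substituting the second reaction function into the first: p_{IronWorks} = 29.5 + 0.25(33.5 + 0.25p_{IronWorks}), which gives 0.9375p_{IronWorks} = 37.875 ⇒ p_{IronWorks} = 40.4.
Then p_{FlexHub} = 33.5 + 0.25·40.4 = 43.6.
q_{IronWorks} = 98 − 2·40.4 + 43.6 = 60.8.

60.8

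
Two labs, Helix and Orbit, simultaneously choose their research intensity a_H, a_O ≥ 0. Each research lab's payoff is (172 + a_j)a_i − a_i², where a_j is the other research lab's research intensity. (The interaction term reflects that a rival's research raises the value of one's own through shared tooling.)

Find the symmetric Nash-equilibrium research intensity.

172

Helix's payoff is (172 + a_O)a_H − a_H².
∂π/∂a_H = 172 + a_O − 2a_H = 0, so a_H = 86 + 0.5a_O.
The game is symmetric, so in equilibrium a_O = a_H: the reaction function gives 0.5a_H = 86, hence a_H = 172.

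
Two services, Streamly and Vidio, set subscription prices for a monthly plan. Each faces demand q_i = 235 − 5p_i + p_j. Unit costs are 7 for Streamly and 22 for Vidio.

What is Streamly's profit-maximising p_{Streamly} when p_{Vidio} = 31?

Streamly's profit: π = (p_{Streamly} − 7)(235 − 5p_{Streamly} + p_{Vidio}).
∂π/∂p_{Streamly} = 270 − 10p_{Streamly} + p_{Vidio} = 0 ⇒ p_{Streamly} = 27 + 0.1p_{Vidio}.
At p_{Vidio} = 31: p_{Streamly} = 27 + 0.1·31 = 30.1.

30.1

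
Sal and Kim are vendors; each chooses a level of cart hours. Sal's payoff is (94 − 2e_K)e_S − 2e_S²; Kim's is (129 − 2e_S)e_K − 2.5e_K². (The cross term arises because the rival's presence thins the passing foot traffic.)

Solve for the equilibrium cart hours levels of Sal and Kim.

13.25, 20.5

Expanding Sal's payoff: 94e_S − 2e_Ke_S − 2e_S².
∂π/∂e_S = 94 − 2e_K − 4e_S = 0, so e_S = 23.5 − 0.5e_K.
Likewise for Kim: e_K = 25.8 − 0.4e_S.
Solving the two reaction functions simultaneously: (1 − (−0.5)(−0.4))e_S = 23.5 − 0.5·25.8, so 0.8e_S = 10.6 and e_S = 13.25.
Then e_K = 25.8 − 0.4·13.25 = 20.5.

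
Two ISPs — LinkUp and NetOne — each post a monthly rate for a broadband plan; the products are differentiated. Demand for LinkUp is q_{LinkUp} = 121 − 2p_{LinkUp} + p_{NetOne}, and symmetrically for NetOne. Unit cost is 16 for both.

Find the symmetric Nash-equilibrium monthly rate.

51

LinkUp's profit: π = (p_{LinkUp} − 16)(121 − 2p_{LinkUp} + p_{NetOne}).
∂π/∂p_{LinkUp} = 153 − 4p_{LinkUp} + p_{NetOne} = 0 ⇒ p_{LinkUp} = 38.25 + 0.25p_{NetOne}.
By symmetry p_{NetOne} = p_{LinkUp}; substituting into the reaction function, 0.75p_{LinkUp} = 38.25 and p_{LinkUp} = 51.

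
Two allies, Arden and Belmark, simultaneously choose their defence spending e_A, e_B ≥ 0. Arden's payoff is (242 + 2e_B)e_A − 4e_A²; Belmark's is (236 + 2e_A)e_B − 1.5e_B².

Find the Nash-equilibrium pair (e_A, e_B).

59.9, 118.6

Expanding Arden's payoff: 242e_A + 2e_Be_A − 4e_A².
∂π/∂e_A = 242 + 2e_B − 8e_A = 0, so e_A = 30.25 + 0.25e_B.
Likewise for Belmark: e_B = 236/3 + (2/3)e_A.
Plugging e_B into Arden's best response: e_A = 30.25 + 0.25(236/3 + (2/3)e_A) ⇒ (5/6)e_A = 599/12, so e_A = 59.9.
Then e_B = 236/3 + (2/3)·59.9 = 118.6.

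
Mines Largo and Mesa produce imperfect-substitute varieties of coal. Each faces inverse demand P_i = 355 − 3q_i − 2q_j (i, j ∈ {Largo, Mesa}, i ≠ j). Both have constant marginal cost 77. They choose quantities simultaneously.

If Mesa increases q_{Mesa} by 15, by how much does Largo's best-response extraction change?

-5

Mine Largo's profit: π = q_{Largo}(355 − 3q_{Largo} − 2q_{Mesa}) − 77q_{Largo}.
∂π/∂q_{Largo} = 278 − 6q_{Largo} − 2q_{Mesa} = 0 ⇒ q_{Largo} = 139/3 − (1/3)q_{Mesa}.
The reaction-function slope is −1/3, so a 15-unit rise in q_{Mesa} moves q_{Largo} by −1/3 × 15 = −5. Largo's best response falls — the actions are strategic substitutes.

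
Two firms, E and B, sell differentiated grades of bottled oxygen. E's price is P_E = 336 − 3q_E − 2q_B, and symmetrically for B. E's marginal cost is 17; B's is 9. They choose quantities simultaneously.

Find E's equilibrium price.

135.125

Firm E's profit: π = q_E(336 − 3q_E − 2q_B) − 17q_E.
∂π/∂q_E = 319 − 6q_E − 2q_B = 0 ⇒ q_E = 319/6 − (1/3)q_B.
Similarly q_B = 54.5 − (1/3)q_E.
Plugging q_B into E's best response: q_E = 319/6 − (1/3)(54.5 − (1/3)q_E) ⇒ (8/9)q_E = 35, so q_E = 39.375.
Then q_B = 54.5 − (1/3)·39.375 = 41.375.
P_E = 336 − 3·39.375 − 2·41.375 = 135.125.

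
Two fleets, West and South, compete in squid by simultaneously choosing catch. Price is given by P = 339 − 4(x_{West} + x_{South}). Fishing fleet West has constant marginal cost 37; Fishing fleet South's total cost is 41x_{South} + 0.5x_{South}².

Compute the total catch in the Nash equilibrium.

Fishing fleet West's profit: π = x_{West}(339 − 4(x_{West} + x_{South})) − 37x_{West}.
∂π/∂x_{West} = 302 − 8x_{West} − 4x_{South} = 0, so x_{West} = 37.75 − 0.5x_{South}.
For South: ∂π/∂x_{South} = 298 − 9x_{South} − 4x_{West} = 0 ⇒ x_{South} = 298/9 − (4/9)x_{West}.
Solving the two reaction functions simultaneously: (1 − (−0.5)(−4/9))x_{West} = 37.75 − 0.5·(298/9), so (7/9)x_{West} = 763/36 and x_{West} = 27.25.
Then x_{South} = 298/9 − (4/9)·27.25 = 21.
Total catch: 27.25 + 21 = 48.25.

48.25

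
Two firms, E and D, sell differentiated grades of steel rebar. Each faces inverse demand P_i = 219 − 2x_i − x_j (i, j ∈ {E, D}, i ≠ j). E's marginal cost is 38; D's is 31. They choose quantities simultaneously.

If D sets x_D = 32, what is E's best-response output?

Firm E's profit: π = x_E(219 − 2x_E − x_D) − 38x_E.
∂π/∂x_E = 181 − 4x_E − x_D = 0 ⇒ x_E = 45.25 − 0.25x_D.
At x_D = 32: x_E = 45.25 − 0.25·32 = 37.25.

37.25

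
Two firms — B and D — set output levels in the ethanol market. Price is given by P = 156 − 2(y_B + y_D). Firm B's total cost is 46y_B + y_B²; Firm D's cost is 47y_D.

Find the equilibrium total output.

Firm B's profit: π = y_B(156 − 2(y_B + y_D)) − 46y_B − y_B².
∂π/∂y_B = 110 − 6y_B − 2y_D = 0, so y_B = 55/3 − (1/3)y_D.
For D: ∂π/∂y_D = 109 − 4y_D − 2y_B = 0 ⇒ y_D = 27.25 − 0.5y_B.
Plugging y_D into B's best response: y_B = 55/3 − (1/3)(27.25 − 0.5y_B) ⇒ (5/6)y_B = 9.25, so y_B = 11.1.
Then y_D = 27.25 − 0.5·11.1 = 21.7.
Total output: 11.1 + 21.7 = 32.8.

32.8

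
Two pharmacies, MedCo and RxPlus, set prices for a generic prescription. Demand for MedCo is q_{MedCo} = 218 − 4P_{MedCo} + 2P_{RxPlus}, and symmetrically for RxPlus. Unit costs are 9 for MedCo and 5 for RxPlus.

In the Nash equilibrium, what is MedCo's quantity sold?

131.2

MedCo's profit: π = (P_{MedCo} − 9)(218 − 4P_{MedCo} + 2P_{RxPlus}).
∂π/∂P_{MedCo} = 254 − 8P_{MedCo} + 2P_{RxPlus} = 0 ⇒ P_{MedCo} = 31.75 + 0.25P_{RxPlus}.
Similarly P_{RxPlus} = 29.75 + 0.25P_{MedCo}.
Solving the two reaction functions simultaneously: (1 − (0.25)(0.25))P_{MedCo} = 31.75 + 0.25·29.75, so 0.9375P_{MedCo} = 39.1875 and P_{MedCo} = 41.8.
Then P_{RxPlus} = 29.75 + 0.25·41.8 = 40.2.
q_{MedCo} = 218 − 4·41.8 + 2·40.2 = 131.2.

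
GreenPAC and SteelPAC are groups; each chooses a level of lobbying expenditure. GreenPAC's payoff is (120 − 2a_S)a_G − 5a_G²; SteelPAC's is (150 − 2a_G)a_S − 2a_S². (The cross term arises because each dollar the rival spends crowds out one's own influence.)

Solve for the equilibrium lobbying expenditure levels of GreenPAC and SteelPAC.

Expanding GreenPAC's payoff: 120a_G − 2a_Sa_G − 5a_G².
∂π/∂a_G = 120 − 2a_S − 10a_G = 0, so a_G = 12 − 0.2a_S.
Likewise for SteelPAC: a_S = 37.5 − 0.5a_G.
Substituting the second reaction function into the first: a_G = 12 − 0.2(37.5 − 0.5a_G), which gives 0.9a_G = 4.5 ⇒ a_G = 5.
Then a_S = 37.5 − 0.5·5 = 35.

5, 35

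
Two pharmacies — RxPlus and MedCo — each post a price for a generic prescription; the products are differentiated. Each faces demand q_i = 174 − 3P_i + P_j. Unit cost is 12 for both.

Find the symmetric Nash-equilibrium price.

RxPlus's profit: π = (P_{RxPlus} − 12)(174 − 3P_{RxPlus} + P_{MedCo}).
∂π/∂P_{RxPlus} = 210 − 6P_{RxPlus} + P_{MedCo} = 0 ⇒ P_{RxPlus} = 35 + (1/6)P_{MedCo}.
Setting P_{RxPlus} = P_{MedCo} in the reaction function: P_{RxPlus} = 35 + (1/6)P_{RxPlus}, so P_{RxPlus} = 35 / (5/6) = 42.

42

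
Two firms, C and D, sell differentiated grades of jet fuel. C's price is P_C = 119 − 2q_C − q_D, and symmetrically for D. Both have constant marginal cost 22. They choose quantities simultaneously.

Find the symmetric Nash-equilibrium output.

19.4

Firm C's profit: π = q_C(119 − 2q_C − q_D) − 22q_C.
∂π/∂q_C = 97 − 4q_C − q_D = 0 ⇒ q_C = 24.25 − 0.25q_D.
By symmetry q_D = q_C; substituting into the reaction function, 1.25q_C = 24.25 and q_C = 19.4.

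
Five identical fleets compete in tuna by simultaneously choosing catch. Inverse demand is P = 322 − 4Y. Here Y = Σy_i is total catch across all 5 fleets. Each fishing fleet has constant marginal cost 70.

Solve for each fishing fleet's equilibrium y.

A representative fishing fleet's profit is π_i = y_i(322 − 4Y) − 70y_i, with Y = y_i + Σ_{j≠i} y_j.
First-order condition: 252 − 8y_i − 4Σ_{j≠i} y_j = 0.
With identical fishing fleets, set every y_j = y: then 252 − 8y − 16y = 0, i.e. y = 252/24 = 10.5.

10.5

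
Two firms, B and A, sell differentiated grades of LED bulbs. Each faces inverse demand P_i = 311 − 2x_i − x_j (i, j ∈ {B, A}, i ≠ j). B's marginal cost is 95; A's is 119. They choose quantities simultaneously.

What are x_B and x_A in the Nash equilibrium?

44.8, 36.8

Firm B's profit: π = x_B(311 − 2x_B − x_A) − 95x_B.
∂π/∂x_B = 216 − 4x_B − x_A = 0 ⇒ x_B = 54 − 0.25x_A.
Similarly x_A = 48 − 0.25x_B.
Substituting the second reaction function into the first: x_B = 54 − 0.25(48 − 0.25x_B), which gives 0.9375x_B = 42 ⇒ x_B = 44.8.
Then x_A = 48 − 0.25·44.8 = 36.8.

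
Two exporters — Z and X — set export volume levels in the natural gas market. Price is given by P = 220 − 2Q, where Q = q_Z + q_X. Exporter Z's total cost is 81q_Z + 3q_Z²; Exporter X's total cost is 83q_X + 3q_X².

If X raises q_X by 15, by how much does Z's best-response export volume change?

Exporter Z's profit: π = q_Z(220 − 2(q_Z + q_X)) − 81q_Z − 3q_Z².
∂π/∂q_Z = 139 − 10q_Z − 2q_X = 0, so q_Z = 13.9 − 0.2q_X.
The reaction-function slope is −0.2, so a 15-unit rise in q_X moves q_Z by −0.2 × 15 = −3. Z's best response falls — the actions are strategic substitutes.

-3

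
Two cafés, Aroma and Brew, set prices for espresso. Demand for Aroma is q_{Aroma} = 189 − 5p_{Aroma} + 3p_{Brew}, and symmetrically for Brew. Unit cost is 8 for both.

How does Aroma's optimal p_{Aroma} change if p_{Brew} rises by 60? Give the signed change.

Aroma's profit: π = (p_{Aroma} − 8)(189 − 5p_{Aroma} + 3p_{Brew}).
∂π/∂p_{Aroma} = 229 − 10p_{Aroma} + 3p_{Brew} = 0 ⇒ p_{Aroma} = 22.9 + 0.3p_{Brew}.
The reaction-function slope is 0.3, so a 60-unit rise in p_{Brew} moves p_{Aroma} by 0.3 × 60 = 18. Aroma's best response rises — the actions are strategic complements.

18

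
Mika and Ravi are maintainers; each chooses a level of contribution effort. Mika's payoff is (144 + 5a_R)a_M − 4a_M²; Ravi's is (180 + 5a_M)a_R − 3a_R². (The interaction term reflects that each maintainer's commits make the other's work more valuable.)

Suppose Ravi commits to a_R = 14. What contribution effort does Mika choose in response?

26.75

Expanding Mika's payoff: 144a_M + 5a_Ra_M − 4a_M².
∂π/∂a_M = 144 + 5a_R − 8a_M = 0, so a_M = 18 + 0.625a_R.
At a_R = 14: a_M = 18 + 0.625·14 = 26.75.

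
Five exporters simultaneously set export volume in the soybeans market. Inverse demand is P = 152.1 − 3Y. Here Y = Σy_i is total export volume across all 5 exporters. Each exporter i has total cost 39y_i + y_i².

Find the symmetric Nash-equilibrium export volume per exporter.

A representative exporter's profit is π_i = y_i(152.1 − 3Y) − 39y_i − y_i², with Y = y_i + Σ_{j≠i} y_j.
First-order condition: 113.1 − 8y_i − 3Σ_{j≠i} y_j = 0.
In a symmetric equilibrium every exporter chooses the same y, so Σ_{j≠i} y_j = 4y. The condition becomes 113.1 − 20y = 0, giving y = 113.1/20 = 5.655.

5.655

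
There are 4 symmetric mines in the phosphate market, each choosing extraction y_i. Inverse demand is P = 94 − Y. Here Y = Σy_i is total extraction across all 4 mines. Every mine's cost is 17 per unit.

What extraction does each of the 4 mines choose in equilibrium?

A representative mine's profit is π_i = y_i(94 − Y) − 17y_i, with Y = y_i + Σ_{j≠i} y_j.
First-order condition: 77 − 2y_i − Σ_{j≠i} y_j = 0.
Imposing symmetry (y_j = y for all j) turns Σ_{j≠i} y_j into 3y, so 77 = 5y and y = 15.4.

15.4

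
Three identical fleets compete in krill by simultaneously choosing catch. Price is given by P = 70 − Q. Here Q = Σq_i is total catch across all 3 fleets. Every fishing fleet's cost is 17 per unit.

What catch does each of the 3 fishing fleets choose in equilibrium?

A representative fishing fleet's profit is π_i = q_i(70 − Q) − 17q_i, with Q = q_i + Σ_{j≠i} q_j.
First-order condition: 53 − 2q_i − Σ_{j≠i} q_j = 0.
Imposing symmetry (q_j = q for all j) turns Σ_{j≠i} q_j into 2q, so 53 = 4q and q = 13.25.

13.25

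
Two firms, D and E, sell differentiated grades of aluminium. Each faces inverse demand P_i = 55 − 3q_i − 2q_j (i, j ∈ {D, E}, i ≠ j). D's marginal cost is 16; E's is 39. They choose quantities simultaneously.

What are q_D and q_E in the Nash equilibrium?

6.3125, 0.5625

Firm D's profit: π = q_D(55 − 3q_D − 2q_E) − 16q_D.
∂π/∂q_D = 39 − 6q_D − 2q_E = 0 ⇒ q_D = 6.5 − (1/3)q_E.
Similarly q_E = 8/3 − (1/3)q_D.
Solving the two reaction functions simultaneously: (1 − (−1/3)(−1/3))q_D = 6.5 − (1/3)·(8/3), so (8/9)q_D = 101/18 and q_D = 6.3125.
Then q_E = 8/3 − (1/3)·6.3125 = 0.5625.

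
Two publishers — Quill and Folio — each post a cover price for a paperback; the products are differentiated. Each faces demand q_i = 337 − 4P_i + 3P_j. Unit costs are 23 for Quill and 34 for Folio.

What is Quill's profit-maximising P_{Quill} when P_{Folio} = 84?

85.125

Quill's profit: π = (P_{Quill} − 23)(337 − 4P_{Quill} + 3P_{Folio}).
∂π/∂P_{Quill} = 429 − 8P_{Quill} + 3P_{Folio} = 0 ⇒ P_{Quill} = 53.625 + 0.375P_{Folio}.
At P_{Folio} = 84: P_{Quill} = 53.625 + 0.375·84 = 85.125.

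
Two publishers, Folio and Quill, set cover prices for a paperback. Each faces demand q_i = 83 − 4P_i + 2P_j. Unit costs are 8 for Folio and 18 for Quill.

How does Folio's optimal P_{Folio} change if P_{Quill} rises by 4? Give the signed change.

Folio's profit: π = (P_{Folio} − 8)(83 − 4P_{Folio} + 2P_{Quill}).
∂π/∂P_{Folio} = 115 − 8P_{Folio} + 2P_{Quill} = 0 ⇒ P_{Folio} = 14.375 + 0.25P_{Quill}.
The reaction-function slope is 0.25, so a 4-unit rise in P_{Quill} moves P_{Folio} by 0.25 × 4 = 1. Folio's best response rises — the actions are strategic complements.

1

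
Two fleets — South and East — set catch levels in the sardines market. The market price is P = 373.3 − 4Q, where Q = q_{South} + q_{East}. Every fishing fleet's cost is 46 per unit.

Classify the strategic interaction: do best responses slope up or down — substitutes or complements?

strategic substitutes

Fishing fleet South's profit: π = q_{South}(373.3 − 4(q_{South} + q_{East})) − 46q_{South}.
∂π/∂q_{South} = 327.3 − 8q_{South} − 4q_{East} = 0, so q_{South} = 40.9125 − 0.5q_{East}.
The best-response slope dq_{South}/dq_{East} = −0.5 < 0: the reaction function is downward-sloping, so the choices are strategic substitutes.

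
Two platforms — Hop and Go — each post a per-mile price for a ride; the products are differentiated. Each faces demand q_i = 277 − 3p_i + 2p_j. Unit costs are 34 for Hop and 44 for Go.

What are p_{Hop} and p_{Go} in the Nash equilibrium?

96.625, 100.375

Hop's profit: π = (p_{Hop} − 34)(277 − 3p_{Hop} + 2p_{Go}).
∂π/∂p_{Hop} = 379 − 6p_{Hop} + 2p_{Go} = 0 ⇒ p_{Hop} = 379/6 + (1/3)p_{Go}.
Similarly p_{Go} = 409/6 + (1/3)p_{Hop}.
Solving the two reaction functions simultaneously: (1 − (1/3)(1/3))p_{Hop} = 379/6 + (1/3)·(409/6), so (8/9)p_{Hop} = 773/9 and p_{Hop} = 96.625.
Then p_{Go} = 409/6 + (1/3)·96.625 = 100.375.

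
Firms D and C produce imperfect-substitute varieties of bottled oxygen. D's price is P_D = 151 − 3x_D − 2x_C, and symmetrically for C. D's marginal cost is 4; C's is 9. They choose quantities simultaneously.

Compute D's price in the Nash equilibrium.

60.0625

Firm D's profit: π = x_D(151 − 3x_D − 2x_C) − 4x_D.
∂π/∂x_D = 147 − 6x_D − 2x_C = 0 ⇒ x_D = 24.5 − (1/3)x_C.
Similarly x_C = 71/3 − (1/3)x_D.
Plugging x_C into D's best response: x_D = 24.5 − (1/3)(71/3 − (1/3)x_D) ⇒ (8/9)x_D = 299/18, so x_D = 18.6875.
Then x_C = 71/3 − (1/3)·18.6875 = 17.4375.
P_D = 151 − 3·18.6875 − 2·17.4375 = 60.0625.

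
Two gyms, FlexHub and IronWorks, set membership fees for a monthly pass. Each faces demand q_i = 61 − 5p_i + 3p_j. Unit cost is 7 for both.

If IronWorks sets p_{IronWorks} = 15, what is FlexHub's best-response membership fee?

14.1

FlexHub's profit: π = (p_{FlexHub} − 7)(61 − 5p_{FlexHub} + 3p_{IronWorks}).
∂π/∂p_{FlexHub} = 96 − 10p_{FlexHub} + 3p_{IronWorks} = 0 ⇒ p_{FlexHub} = 9.6 + 0.3p_{IronWorks}.
At p_{IronWorks} = 15: p_{FlexHub} = 9.6 + 0.3·15 = 14.1.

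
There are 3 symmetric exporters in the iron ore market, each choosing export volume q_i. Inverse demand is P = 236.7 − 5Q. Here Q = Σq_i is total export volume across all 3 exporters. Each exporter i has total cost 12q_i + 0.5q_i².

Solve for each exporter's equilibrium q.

A representative exporter's profit is π_i = q_i(236.7 − 5Q) − 12q_i − 0.5q_i², with Q = q_i + Σ_{j≠i} q_j.
First-order condition: 224.7 − 11q_i − 5Σ_{j≠i} q_j = 0.
With identical exporters, set every q_j = q: then 224.7 − 11q − 10q = 0, i.e. q = 224.7/21 = 10.7.

10.7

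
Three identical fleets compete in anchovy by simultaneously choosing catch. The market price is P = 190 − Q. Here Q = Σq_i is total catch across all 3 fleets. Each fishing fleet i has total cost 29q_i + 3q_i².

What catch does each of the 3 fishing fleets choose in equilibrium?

A representative fishing fleet's profit is π_i = q_i(190 − Q) − 29q_i − 3q_i², with Q = q_i + Σ_{j≠i} q_j.
First-order condition: 161 − 8q_i − Σ_{j≠i} q_j = 0.
In a symmetric equilibrium every fishing fleet chooses the same q, so Σ_{j≠i} q_j = 2q. The condition becomes 161 − 10q = 0, giving q = 161/10 = 16.1.

16.1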